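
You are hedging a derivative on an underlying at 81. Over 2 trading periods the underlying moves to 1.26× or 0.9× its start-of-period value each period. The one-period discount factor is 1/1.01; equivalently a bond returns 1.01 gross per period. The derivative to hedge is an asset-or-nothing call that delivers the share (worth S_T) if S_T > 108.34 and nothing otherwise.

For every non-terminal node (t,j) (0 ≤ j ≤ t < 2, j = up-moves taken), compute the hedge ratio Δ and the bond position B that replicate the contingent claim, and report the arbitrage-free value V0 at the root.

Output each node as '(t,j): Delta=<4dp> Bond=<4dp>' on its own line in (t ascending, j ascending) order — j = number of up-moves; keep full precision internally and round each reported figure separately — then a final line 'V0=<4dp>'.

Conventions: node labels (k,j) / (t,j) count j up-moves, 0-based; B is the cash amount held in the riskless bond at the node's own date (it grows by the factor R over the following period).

(0,0): Delta=1.3342 Bond=-96.2972
(1,0): Delta=0.0000 Bond=0.0000
(1,1): Delta=3.5000 Bond=-318.3059
V0=11.7697

Since d<R<u, set p* = (R−d)/(u−d) = 0.3056; price each node as the discounted p*-expectation of its children.
At maturity the claim pays: V(2,0)=0.0000, V(2,1)=0.0000, V(2,2)=128.5956
Node (1,0) S=72.9000: V=(p*·0.0000+(1−p*)·0.0000)/1.01=0.0000; Δ=(0.0000−0.0000)/(91.8540−65.6100)=0.0000; B=V−Δ·S=0.0000
Node (1,1) S=102.0600: V=(p*·128.5956+(1−p*)·0.0000)/1.01=38.9041; Δ=(128.5956−0.0000)/(128.5956−91.8540)=3.5000; B=V−Δ·S=-318.3059
Node (0,0) S=81.0000: V=(p*·38.9041+(1−p*)·0.0000)/1.01=11.7697; Δ=(38.9041−0.0000)/(102.0600−72.9000)=1.3342; B=V−Δ·S=-96.2972
Check: Δ(0,0)·S0 + B(0,0) = 11.7697 = V0.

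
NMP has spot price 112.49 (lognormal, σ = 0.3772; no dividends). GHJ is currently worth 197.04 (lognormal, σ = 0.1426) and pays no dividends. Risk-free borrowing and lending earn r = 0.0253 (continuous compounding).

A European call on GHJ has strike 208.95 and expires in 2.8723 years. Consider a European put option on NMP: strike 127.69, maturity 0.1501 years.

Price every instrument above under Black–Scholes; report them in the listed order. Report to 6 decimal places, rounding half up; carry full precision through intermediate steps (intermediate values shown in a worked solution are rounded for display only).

price(GHJ call K=208.95) = 20.219065
price(NMP put K=127.69) = 16.665628

[GHJ call K=208.95]
σ√T = 0.1426·√2.8723 = 0.241677
d₁ = (ln(S/K) + (r+σ²/2)T) / (σ√T) = (ln(197.04/208.95) + (0.0253+0.1426²/2)·2.8723) / 0.241677 = (-0.058688 + 0.101873) / 0.241677 = 0.178688
d₂ = d₁ − σ√T = 0.178688 − 0.241677 = -0.062988
e^{−rT} = 0.929908
N(d₁) = 0.570909,  N(d₂) = 0.474888
price = S·N(d₁) − K·e^{−rT}·N(d₂) = 112.491851 − 92.272786 = 20.219065
[NMP put K=127.69]
σ√T = 0.3772·√0.1501 = 0.146138
d₁ = (ln(S/K) + (r+σ²/2)T) / (σ√T) = (ln(112.49/127.69) + (0.0253+0.3772²/2)·0.1501) / 0.146138 = (-0.126741 + 0.014476) / 0.146138 = -0.768218
d₂ = d₁ − σ√T = -0.768218 − 0.146138 = -0.914355
e^{−rT} = 0.996210
N(−d₁) = 0.778821,  N(−d₂) = 0.819735
price = K·e^{−rT}·N(−d₂) − S·N(−d₁) = 104.275207 − 87.609579 = 16.665628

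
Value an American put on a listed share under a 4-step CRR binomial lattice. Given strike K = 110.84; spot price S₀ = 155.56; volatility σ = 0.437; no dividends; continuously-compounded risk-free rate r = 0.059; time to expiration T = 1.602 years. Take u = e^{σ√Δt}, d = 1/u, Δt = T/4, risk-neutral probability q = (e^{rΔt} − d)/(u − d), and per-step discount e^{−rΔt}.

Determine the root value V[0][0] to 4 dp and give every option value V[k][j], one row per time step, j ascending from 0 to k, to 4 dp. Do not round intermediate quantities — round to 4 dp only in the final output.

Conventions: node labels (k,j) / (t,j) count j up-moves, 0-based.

price = 9.8518
tree:
9.8518
16.5662 2.8973
27.1649 5.6396 0.0000
42.9856 10.9777 0.0000 0.0000
59.3798 21.3685 0.0000 0.0000 0.0000

Δt=0.40050  u=1.31858  d=0.75839  q=0.47398  discount=0.97665
step 4 (expiry): payoffs max(K−S,0) = 59.3798 21.3685 0.0000 0.0000 0.0000
k=3: (k=3,j=0): S=67.8544, K−S=42.9856, hold=40.3972 ⇒ V=42.9856 exercise | (k=3,j=1): S=117.9754, K−S=0.0000, hold=10.9777 ⇒ V=10.9777 continue | (k=3,j=2): S=205.1184, K−S=0.0000, hold=0.0000 ⇒ V=0.0000 continue | (k=3,j=3): S=356.6300, K−S=0.0000, hold=0.0000 ⇒ V=0.0000 continue
k=2: (k=2,j=0): S=89.4715, K−S=21.3685, hold=27.1649 ⇒ V=27.1649 continue | (k=2,j=1): S=155.5600, K−S=0.0000, hold=5.6396 ⇒ V=5.6396 continue | (k=2,j=2): S=270.4651, K−S=0.0000, hold=0.0000 ⇒ V=0.0000 continue
k=1: (k=1,j=0): S=117.9754, K−S=0.0000, hold=16.5662 ⇒ V=16.5662 continue | (k=1,j=1): S=205.1184, K−S=0.0000, hold=2.8973 ⇒ V=2.8973 continue
k=0: (k=0,j=0): S=155.5600, K−S=0.0000, hold=9.8518 ⇒ V=9.8518 continue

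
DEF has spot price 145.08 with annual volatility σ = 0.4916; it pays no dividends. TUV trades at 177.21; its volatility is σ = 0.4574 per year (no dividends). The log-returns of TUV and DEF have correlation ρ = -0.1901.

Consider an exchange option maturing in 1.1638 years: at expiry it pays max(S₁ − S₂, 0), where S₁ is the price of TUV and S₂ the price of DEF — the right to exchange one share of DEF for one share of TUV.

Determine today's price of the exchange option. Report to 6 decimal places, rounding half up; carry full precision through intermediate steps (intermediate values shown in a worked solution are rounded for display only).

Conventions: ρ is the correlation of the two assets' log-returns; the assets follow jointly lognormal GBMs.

exchange price = 67.058651

σ_eff = √(σ₁² + σ₂² − 2ρσ₁σ₂) = √(0.4574² + 0.4916² − 2·-0.1901·0.4574·0.4916) = 0.732377
d₁ = (ln(S₁/S₂) + (q₂ − q₁ + σ_eff²/2)T) / (σ_eff√T) = (ln(177.21/145.08) + (0.0 − 0.0 + 0.268188)·1.1638) / 0.790085 = 0.648243
d₂ = d₁ − σ_eff√T = 0.648243 − 0.790085 = -0.141842
N(d₁) = 0.741586,  N(d₂) = 0.443602
V = S₁·e^{−q₁T}·N(d₁) − S₂·e^{−q₂T}·N(d₂) = 131.416493 − 64.357842 = 67.058651
Key observation: pricing in DEF-units makes this a unit-strike call on the ratio S₁/S₂ — the risk-free rate cancels and cannot affect the value.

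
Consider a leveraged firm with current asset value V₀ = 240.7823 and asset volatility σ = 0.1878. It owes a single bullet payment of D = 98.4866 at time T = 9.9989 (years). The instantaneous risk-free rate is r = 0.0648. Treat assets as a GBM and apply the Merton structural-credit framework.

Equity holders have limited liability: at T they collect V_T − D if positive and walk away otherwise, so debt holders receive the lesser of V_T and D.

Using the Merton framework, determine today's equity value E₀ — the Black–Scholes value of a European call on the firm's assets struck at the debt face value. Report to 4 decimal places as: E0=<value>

E0=189.3555

Work the structural quantities from V₀ = 240.7823 against face 98.4866:
d₁ = [ln(V₀/D) + (r + σ²/2)T] / (σ√T)
   = [ln(240.7823/98.4866) + (0.0648 + 0.5·0.1878²)·9.9989] / (0.1878·√9.9989)
   = [0.893973 + 0.824254] / 0.593843 = 2.893401
d₂ = d₁ − σ√T = 2.893401 − 0.593843 = 2.299558
N(d₁) = 0.998095,  N(d₂) = 0.989263,  e^(−rT) = 0.523128
E₀ = V₀·N(d₁) − D·e^(−rT)·N(d₂)
   = 240.7823·0.998095 − 98.4866·0.523128·0.989263 = 189.355542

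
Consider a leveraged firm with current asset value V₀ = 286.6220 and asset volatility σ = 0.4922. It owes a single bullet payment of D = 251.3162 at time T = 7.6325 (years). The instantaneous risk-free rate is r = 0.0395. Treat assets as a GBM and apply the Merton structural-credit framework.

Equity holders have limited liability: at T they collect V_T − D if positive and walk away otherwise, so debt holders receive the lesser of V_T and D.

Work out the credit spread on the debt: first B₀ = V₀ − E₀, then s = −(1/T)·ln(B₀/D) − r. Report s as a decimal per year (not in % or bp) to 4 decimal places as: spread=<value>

spread=0.0660

With assets at 286.6220 and a single debt payment of 251.3162 at 7.6325 years:
d₁ = [ln(V₀/D) + (r + σ²/2)T] / (σ√T)
   = [ln(286.6220/251.3162) + (0.0395 + 0.5·0.4922²)·7.6325] / (0.4922·√7.6325)
   = [0.131452 + 1.226012] / 1.359800 = 0.998282
d₂ = d₁ − σ√T = 0.998282 − 1.359800 = -0.361518
N(d₁) = 0.840929,  N(d₂) = 0.358856,  e^(−rT) = 0.739720
E₀ = V₀·N(d₁) − D·e^(−rT)·N(d₂)
   = 286.6220·0.840929 − 251.3162·0.739720·0.358856 = 174.316018
B₀ = V₀ − E₀ = 286.6220 − 174.316018 = 112.305982
spread = −(1/T)·ln(B₀/D) − r = −(1/7.6325)·ln(112.305982/251.3162) − 0.0395 = 0.06603354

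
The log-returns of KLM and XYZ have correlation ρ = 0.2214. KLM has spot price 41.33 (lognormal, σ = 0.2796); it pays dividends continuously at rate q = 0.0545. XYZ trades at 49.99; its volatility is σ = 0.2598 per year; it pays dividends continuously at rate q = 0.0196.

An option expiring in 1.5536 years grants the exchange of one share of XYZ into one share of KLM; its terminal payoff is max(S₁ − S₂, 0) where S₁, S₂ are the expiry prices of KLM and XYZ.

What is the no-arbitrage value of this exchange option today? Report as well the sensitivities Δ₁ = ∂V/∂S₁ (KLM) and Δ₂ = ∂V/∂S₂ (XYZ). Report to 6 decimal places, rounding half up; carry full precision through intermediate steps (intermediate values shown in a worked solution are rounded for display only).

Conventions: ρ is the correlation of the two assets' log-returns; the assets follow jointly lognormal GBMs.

σ_eff = √(σ₁² + σ₂² − 2ρσ₁σ₂) = √(0.2796² + 0.2598² − 2·0.2214·0.2796·0.2598) = 0.336908
d₁ = (ln(S₁/S₂) + (q₂ − q₁ + σ_eff²/2)T) / (σ_eff√T) = (ln(41.33/49.99) + (0.0196 − 0.0545 + 0.056754)·1.5536) / 0.419934 = -0.372160
d₂ = d₁ − σ_eff√T = -0.372160 − 0.419934 = -0.792094
N(d₁) = 0.354887,  N(d₂) = 0.214153
V = S₁·e^{−q₁T}·N(d₁) − S₂·e^{−q₂T}·N(d₂) = 13.476689 − 10.384430 = 3.092259
Key observation: pricing in XYZ-units makes this a unit-strike call on the ratio S₁/S₂ — the risk-free rate cancels and cannot affect the value.
Δ₁ = e^{−q₁T}·N(d₁) = 0.326075;  Δ₂ = −e^{−q₂T}·N(d₂) = -0.207730

exchange price = 3.092259
Δ1 = 0.326075
Δ2 = -0.207730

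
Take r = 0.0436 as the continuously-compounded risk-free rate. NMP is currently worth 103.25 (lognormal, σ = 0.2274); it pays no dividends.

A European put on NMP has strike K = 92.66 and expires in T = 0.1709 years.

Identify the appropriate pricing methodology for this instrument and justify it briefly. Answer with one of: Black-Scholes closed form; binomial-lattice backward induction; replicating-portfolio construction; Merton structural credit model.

Key observation: a European-exercise option on NMP struck at 92.66 — a GBM underlying with constant parameters — admits an analytic price: the data contain no early exercise, no discrete tree, no debt structure.

framework: Black-Scholes closed form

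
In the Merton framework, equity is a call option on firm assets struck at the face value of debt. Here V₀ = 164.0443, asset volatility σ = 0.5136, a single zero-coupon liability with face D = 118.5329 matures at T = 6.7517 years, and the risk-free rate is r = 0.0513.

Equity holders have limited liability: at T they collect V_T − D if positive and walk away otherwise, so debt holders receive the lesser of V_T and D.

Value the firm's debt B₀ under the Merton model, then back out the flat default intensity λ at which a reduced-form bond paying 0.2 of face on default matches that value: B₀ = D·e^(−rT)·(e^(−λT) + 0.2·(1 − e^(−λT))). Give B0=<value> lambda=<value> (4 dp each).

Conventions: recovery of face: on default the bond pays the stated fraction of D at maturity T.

B0=56.2878 lambda=0.0783

Equity is a call on the firm's assets struck at D = 118.5329:
d₁ = [ln(V₀/D) + (r + σ²/2)T] / (σ√T)
   = [ln(164.0443/118.5329) + (0.0513 + 0.5·0.5136²)·6.7517] / (0.5136·√6.7517)
   = [0.324946 + 1.236861] / 1.334540 = 1.170296
d₂ = d₁ − σ√T = 1.170296 − 1.334540 = -0.164244
N(d₁) = 0.879059,  N(d₂) = 0.434769,  e^(−rT) = 0.707256
E₀ = V₀·N(d₁) − D·e^(−rT)·N(d₂)
   = 164.0443·0.879059 − 118.5329·0.707256·0.434769 = 107.756534
B₀ = V₀ − E₀ = 164.0443 − 107.756534 = 56.287766
e^(−λT) = (B₀·e^(rT)/D − 0.2)/(1 − 0.2) = (56.2878·1.413915/118.5329 − 0.2)/0.8 = 0.58928329
λ = −ln(0.58928329)/6.7517 = 0.078328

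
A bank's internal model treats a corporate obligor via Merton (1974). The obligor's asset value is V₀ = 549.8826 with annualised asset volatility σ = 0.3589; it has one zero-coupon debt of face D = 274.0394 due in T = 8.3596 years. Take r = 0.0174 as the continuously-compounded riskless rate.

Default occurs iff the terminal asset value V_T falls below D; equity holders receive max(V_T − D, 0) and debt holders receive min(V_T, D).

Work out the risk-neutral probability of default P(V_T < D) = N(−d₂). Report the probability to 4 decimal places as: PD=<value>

Equity is a call on the firm's assets struck at D = 274.0394:
d₁ = [ln(V₀/D) + (r + σ²/2)T] / (σ√T)
   = [ln(549.8826/274.0394) + (0.0174 + 0.5·0.3589²)·8.3596] / (0.3589·√8.3596)
   = [0.696433 + 0.683854] / 1.037687 = 1.330158
d₂ = d₁ − σ√T = 1.330158 − 1.037687 = 0.292471
risk-neutral PD = N(−d₂) = N(-0.292471) = 0.384963

PD=0.3850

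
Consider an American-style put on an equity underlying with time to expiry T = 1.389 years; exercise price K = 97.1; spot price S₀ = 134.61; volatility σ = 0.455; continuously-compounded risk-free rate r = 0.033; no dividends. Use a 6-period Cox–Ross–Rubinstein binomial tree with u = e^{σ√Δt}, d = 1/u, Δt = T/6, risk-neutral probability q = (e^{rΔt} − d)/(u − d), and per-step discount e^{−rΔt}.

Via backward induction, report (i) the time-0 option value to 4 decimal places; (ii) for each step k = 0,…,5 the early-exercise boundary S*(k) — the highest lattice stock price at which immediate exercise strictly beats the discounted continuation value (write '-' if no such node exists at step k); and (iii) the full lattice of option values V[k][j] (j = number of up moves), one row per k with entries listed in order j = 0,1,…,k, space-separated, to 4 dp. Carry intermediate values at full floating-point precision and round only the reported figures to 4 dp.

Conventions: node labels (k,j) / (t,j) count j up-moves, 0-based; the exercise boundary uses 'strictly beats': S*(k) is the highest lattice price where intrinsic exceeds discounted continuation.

params: Δt=0.23150 u=1.24473 d=0.80339 q=0.46286 e^(-rΔt)=0.99239
t_6 payoffs: 60.9073 41.0245 10.2189 0.0000 0.0000 0.0000 0.0000
t_5: node(5,0) S=45.0502 payoff=52.0498 vs cont=51.3108 → 52.0498 [stop]  node(5,1) S=69.7990 payoff=27.3010 vs cont=26.5620 → 27.3010 [stop]  node(5,2) S=108.1437 payoff=0.0000 vs cont=5.4472 → 5.4472 [wait]  node(5,3) S=167.5535 payoff=0.0000 vs cont=0.0000 → 0.0000 [wait]  node(5,4) S=259.6005 payoff=0.0000 vs cont=0.0000 → 0.0000 [wait]  node(5,5) S=402.2144 payoff=0.0000 vs cont=0.0000 → 0.0000 [wait]  ⇒ S*(5)=69.7990
t_4: node(4,0) S=56.0755 payoff=41.0245 vs cont=40.2855 → 41.0245 [stop]  node(4,1) S=86.8811 payoff=10.2189 vs cont=17.0549 → 17.0549 [wait]  node(4,2) S=134.6100 payoff=0.0000 vs cont=2.9036 → 2.9036 [wait]  node(4,3) S=208.5593 payoff=0.0000 vs cont=0.0000 → 0.0000 [wait]  node(4,4) S=323.1332 payoff=0.0000 vs cont=0.0000 → 0.0000 [wait]  ⇒ S*(4)=56.0755
t_3: node(3,0) S=69.7990 payoff=27.3010 vs cont=29.7021 → 29.7021 [wait]  node(3,1) S=108.1437 payoff=0.0000 vs cont=10.4248 → 10.4248 [wait]  node(3,2) S=167.5535 payoff=0.0000 vs cont=1.5478 → 1.5478 [wait]  node(3,3) S=259.6005 payoff=0.0000 vs cont=0.0000 → 0.0000 [wait]  ⇒ S*(3)=-
t_2: node(2,0) S=86.8811 payoff=10.2189 vs cont=20.6212 → 20.6212 [wait]  node(2,1) S=134.6100 payoff=0.0000 vs cont=6.2679 → 6.2679 [wait]  node(2,2) S=208.5593 payoff=0.0000 vs cont=0.8250 → 0.8250 [wait]  ⇒ S*(2)=-
t_1: node(1,0) S=108.1437 payoff=0.0000 vs cont=13.8712 → 13.8712 [wait]  node(1,1) S=167.5535 payoff=0.0000 vs cont=3.7201 → 3.7201 [wait]  ⇒ S*(1)=-
t_0: node(0,0) S=134.6100 payoff=0.0000 vs cont=9.1028 → 9.1028 [wait]  ⇒ S*(0)=-

price = 9.1028
boundary = - - - - 56.0755 69.7990
tree:
9.1028
13.8712 3.7201
20.6212 6.2679 0.8250
29.7021 10.4248 1.5478 0.0000
41.0245 17.0549 2.9036 0.0000 0.0000
52.0498 27.3010 5.4472 0.0000 0.0000 0.0000
60.9073 41.0245 10.2189 0.0000 0.0000 0.0000 0.0000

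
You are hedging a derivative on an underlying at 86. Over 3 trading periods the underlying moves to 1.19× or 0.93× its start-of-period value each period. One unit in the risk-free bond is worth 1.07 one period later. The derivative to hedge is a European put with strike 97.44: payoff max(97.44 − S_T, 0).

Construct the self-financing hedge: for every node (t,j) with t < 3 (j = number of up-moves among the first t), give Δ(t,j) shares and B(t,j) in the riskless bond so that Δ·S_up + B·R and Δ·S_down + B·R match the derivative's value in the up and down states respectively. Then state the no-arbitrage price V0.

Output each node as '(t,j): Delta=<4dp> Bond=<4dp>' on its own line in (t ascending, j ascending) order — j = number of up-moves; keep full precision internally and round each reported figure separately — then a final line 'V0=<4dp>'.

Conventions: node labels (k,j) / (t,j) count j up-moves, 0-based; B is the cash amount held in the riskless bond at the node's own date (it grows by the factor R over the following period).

The replicating-portfolio and risk-neutral prices coincide; use p* = (1.07−0.93)/(1.19−0.93) = 0.5385 for the latter.
Expiry values: V(3,0)=28.2653, V(3,1)=8.9261, V(3,2)=0.0000, V(3,3)=0.0000
(2,0): S=74.3814. Δ = (V_up−V_dn)/(S_up−S_dn) = (8.9261−28.2653)/(88.5139−69.1747) = -1.0000. V = [p*·8.9261 + (1−p*)·28.2653]/1.07 = 16.6840. B = V − Δ·S = 91.0654.
(2,1): S=95.1762. Δ = (V_up−V_dn)/(S_up−S_dn) = (0.0000−8.9261)/(113.2597−88.5139) = -0.3607. V = [p*·0.0000 + (1−p*)·8.9261]/1.07 = 3.8502. B = V − Δ·S = 38.1815.
(2,2): S=121.7846. Δ = (V_up−V_dn)/(S_up−S_dn) = (0.0000−0.0000)/(144.9237−113.2597) = 0.0000. V = [p*·0.0000 + (1−p*)·0.0000]/1.07 = 0.0000. B = V − Δ·S = 0.0000.
(1,0): S=79.9800. Δ = (V_up−V_dn)/(S_up−S_dn) = (3.8502−16.6840)/(95.1762−74.3814) = -0.6172. V = [p*·3.8502 + (1−p*)·16.6840]/1.07 = 9.1341. B = V − Δ·S = 58.4948.
(1,1): S=102.3400. Δ = (V_up−V_dn)/(S_up−S_dn) = (0.0000−3.8502)/(121.7846−95.1762) = -0.1447. V = [p*·0.0000 + (1−p*)·3.8502]/1.07 = 1.6608. B = V − Δ·S = 16.4694.
(0,0): S=86.0000. Δ = (V_up−V_dn)/(S_up−S_dn) = (1.6608−9.1341)/(102.3400−79.9800) = -0.3342. V = [p*·1.6608 + (1−p*)·9.1341]/1.07 = 4.7757. B = V − Δ·S = 33.5194.
Verification: the root portfolio costs Δ(0,0)·S0 + B(0,0) = 4.7757, matching V0.

(0,0): Delta=-0.3342 Bond=33.5194
(1,0): Delta=-0.6172 Bond=58.4948
(1,1): Delta=-0.1447 Bond=16.4694
(2,0): Delta=-1.0000 Bond=91.0654
(2,1): Delta=-0.3607 Bond=38.1815
(2,2): Delta=0.0000 Bond=0.0000
V0=4.7757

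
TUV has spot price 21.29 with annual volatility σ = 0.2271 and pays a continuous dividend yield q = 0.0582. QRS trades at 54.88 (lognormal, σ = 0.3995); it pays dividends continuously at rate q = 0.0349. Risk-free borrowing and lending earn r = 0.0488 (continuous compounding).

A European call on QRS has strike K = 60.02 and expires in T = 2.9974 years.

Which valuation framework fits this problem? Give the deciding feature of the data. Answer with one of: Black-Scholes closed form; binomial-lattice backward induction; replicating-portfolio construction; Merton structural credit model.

Key observation: a European claim on QRS (strike 60.02) — a lognormal (GBM) underlying with constant rate and volatility — has an exact closed-form value; no lattice or capital structure is involved.

framework: Black-Scholes closed form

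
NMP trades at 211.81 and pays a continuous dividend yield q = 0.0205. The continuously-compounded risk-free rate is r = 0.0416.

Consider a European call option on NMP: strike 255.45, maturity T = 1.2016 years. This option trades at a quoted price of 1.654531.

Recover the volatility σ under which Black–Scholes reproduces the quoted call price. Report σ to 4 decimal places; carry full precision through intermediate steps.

sigma = 0.1223

At σ = 0.1223 the Black–Scholes value reproduces the quote:
σ√T = 0.1223·√1.2016 = 0.134062
d₁ = (ln(S/K) + (r−q+σ²/2)T) / (σ√T) = (ln(211.81/255.45) + (0.0416−0.0205+0.1223²/2)·1.2016) / 0.134062 = (-0.187337 + 0.034340) / 0.134062 = -1.141238
d₂ = d₁ − σ√T = -1.141238 − 0.134062 = -1.275301
e^{−rT} = 0.951242
e^{−qT} = 0.975668
N(d₁) = 0.126885,  N(d₂) = 0.101101
V = S·e^{−qT}·N(d₁) − K·e^{−rT}·N(d₂) = 26.221658 − 24.567126 = 1.654531 (matching the quote); vega is positive throughout, so no other σ reproduces this price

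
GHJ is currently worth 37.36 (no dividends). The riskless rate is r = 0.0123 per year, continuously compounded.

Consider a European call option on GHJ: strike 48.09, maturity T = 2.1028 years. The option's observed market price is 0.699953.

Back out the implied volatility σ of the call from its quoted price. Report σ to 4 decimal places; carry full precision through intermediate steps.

At σ = 0.1502 the Black–Scholes value reproduces the quote:
σ√T = 0.1502·√2.1028 = 0.217806
d₁ = (ln(S/K) + (r+σ²/2)T) / (σ√T) = (ln(37.36/48.09) + (0.0123+0.1502²/2)·2.1028) / 0.217806 = (-0.252474 + 0.049584) / 0.217806 = -0.931517
d₂ = d₁ − σ√T = -0.931517 − 0.217806 = -1.149323
e^{−rT} = 0.974467
N(d₁) = 0.175793,  N(d₂) = 0.125211
V = S·N(d₁) − K·e^{−rT}·N(d₂) = 6.567629 − 5.867677 = 0.699953 (equal to the quote); since ∂V/∂σ > 0 for all σ, the implied volatility is unique

sigma = 0.1502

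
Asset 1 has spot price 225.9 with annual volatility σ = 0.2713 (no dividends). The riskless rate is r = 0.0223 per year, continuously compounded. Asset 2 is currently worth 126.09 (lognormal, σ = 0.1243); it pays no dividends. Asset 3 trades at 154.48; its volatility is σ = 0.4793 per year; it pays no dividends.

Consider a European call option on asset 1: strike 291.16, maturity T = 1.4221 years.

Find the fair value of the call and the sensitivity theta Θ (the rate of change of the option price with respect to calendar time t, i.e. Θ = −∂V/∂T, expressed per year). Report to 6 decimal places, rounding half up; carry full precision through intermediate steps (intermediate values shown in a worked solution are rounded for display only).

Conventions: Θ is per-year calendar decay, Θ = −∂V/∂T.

σ√T = 0.2713·√1.4221 = 0.323530
d₁ = (ln(S/K) + (r+σ²/2)T) / (σ√T) = (ln(225.9/291.16) + (0.0223+0.2713²/2)·1.4221) / 0.323530 = (-0.253781 + 0.084049) / 0.323530 = -0.524624
d₂ = d₁ − σ√T = -0.524624 − 0.323530 = -0.848154
e^{−rT} = 0.968785
N(d₁) = 0.299922,  N(d₂) = 0.198176
Call price V = S·N(d₁) − K·e^{−rT}·N(d₂) = 67.752432 − 55.899771 = 11.852660
φ(d₁) = (1/√(2π))·e^{−d₁²/2} = 0.347652
Θ = −S·φ(d₁)·σ/(2√T) − r·K·e^{−rT}·N(d₂) = −8.933373 − 1.246565 = -10.179938

price = 11.852660
Θ = -10.179938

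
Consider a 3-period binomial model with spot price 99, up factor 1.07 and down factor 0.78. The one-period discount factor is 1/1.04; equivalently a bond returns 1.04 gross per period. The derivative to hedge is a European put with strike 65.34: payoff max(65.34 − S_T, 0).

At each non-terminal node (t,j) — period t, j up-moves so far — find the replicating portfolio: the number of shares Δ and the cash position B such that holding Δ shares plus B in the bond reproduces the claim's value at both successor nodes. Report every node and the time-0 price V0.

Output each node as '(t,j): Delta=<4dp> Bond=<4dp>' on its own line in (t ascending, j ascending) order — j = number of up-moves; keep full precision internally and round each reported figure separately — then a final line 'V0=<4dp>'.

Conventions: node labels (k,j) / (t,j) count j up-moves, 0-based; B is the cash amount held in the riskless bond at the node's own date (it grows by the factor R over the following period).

The replicating-portfolio and risk-neutral prices coincide; use p* = (1.04−0.78)/(1.07−0.78) = 0.8966 for the latter.
At maturity the claim pays: V(3,0)=18.3594, V(3,1)=0.8922, V(3,2)=0.0000, V(3,3)=0.0000
  t=2,j=0: stock 60.2316 → up 64.4478 (V=0.8922), down 46.9806 (V=18.3594). Price 2.5953; hedge Δ=-1.0000, bond B=62.8269.
  t=2,j=1: stock 82.6254 → up 88.4092 (V=0.0000), down 64.4478 (V=0.8922). Price 0.0887; hedge Δ=-0.0372, bond B=3.1653.
  t=2,j=2: stock 113.3451 → up 121.2793 (V=0.0000), down 88.4092 (V=0.0000). Price 0.0000; hedge Δ=0.0000, bond B=0.0000.
  t=1,j=0: stock 77.2200 → up 82.6254 (V=0.0887), down 60.2316 (V=2.5953). Price 0.3347; hedge Δ=-0.1119, bond B=8.9780.
  t=1,j=1: stock 105.9300 → up 113.3451 (V=0.0000), down 82.6254 (V=0.0887). Price 0.0088; hedge Δ=-0.0029, bond B=0.3148.
  t=0,j=0: stock 99.0000 → up 105.9300 (V=0.0088), down 77.2200 (V=0.3347). Price 0.0409; hedge Δ=-0.0113, bond B=1.1645.
Verification: the root portfolio costs Δ(0,0)·S0 + B(0,0) = 0.0409, matching V0.

(0,0): Delta=-0.0113 Bond=1.1645
(1,0): Delta=-0.1119 Bond=8.9780
(1,1): Delta=-0.0029 Bond=0.3148
(2,0): Delta=-1.0000 Bond=62.8269
(2,1): Delta=-0.0372 Bond=3.1653
(2,2): Delta=0.0000 Bond=0.0000
V0=0.0409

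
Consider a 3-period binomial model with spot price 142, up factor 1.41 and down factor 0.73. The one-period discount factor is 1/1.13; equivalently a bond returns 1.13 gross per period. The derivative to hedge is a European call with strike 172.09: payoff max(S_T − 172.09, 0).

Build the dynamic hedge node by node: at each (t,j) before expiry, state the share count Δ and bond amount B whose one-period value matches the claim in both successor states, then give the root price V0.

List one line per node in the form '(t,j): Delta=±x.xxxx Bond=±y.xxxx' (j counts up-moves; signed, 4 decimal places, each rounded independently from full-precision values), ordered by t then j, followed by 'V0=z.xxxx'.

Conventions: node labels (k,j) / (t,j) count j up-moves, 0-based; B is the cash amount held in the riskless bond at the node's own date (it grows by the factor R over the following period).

(0,0): Delta=0.6723 Bond=-53.5219
(1,0): Delta=0.2511 Bond=-16.8129
(1,1): Delta=0.8250 Bond=-91.0465
(2,0): Delta=0.0000 Bond=0.0000
(2,1): Delta=0.3421 Bond=-32.2975
(2,2): Delta=1.0000 Bond=-152.2920
V0=41.9469

Arbitrage-free pricing uses the up-move probability p* = (R−d)/(u−d) = 0.5882, discounting each step at R = 1.13.
Payoffs at expiry: V(3,0)=0.0000, V(3,1)=0.0000, V(3,2)=33.9964, V(3,3)=225.9674
Node (2,0) S=75.6718: V=(p*·0.0000+(1−p*)·0.0000)/1.13=0.0000; Δ=(0.0000−0.0000)/(106.6972−55.2404)=0.0000; B=V−Δ·S=0.0000
Node (2,1) S=146.1606: V=(p*·33.9964+(1−p*)·0.0000)/1.13=17.6973; Δ=(33.9964−0.0000)/(206.0864−106.6972)=0.3421; B=V−Δ·S=-32.2975
Node (2,2) S=282.3102: V=(p*·225.9674+(1−p*)·33.9964)/1.13=130.0182; Δ=(225.9674−33.9964)/(398.0574−206.0864)=1.0000; B=V−Δ·S=-152.2920
Node (1,0) S=103.6600: V=(p*·17.6973+(1−p*)·0.0000)/1.13=9.2125; Δ=(17.6973−0.0000)/(146.1606−75.6718)=0.2511; B=V−Δ·S=-16.8129
Node (1,1) S=200.2200: V=(p*·130.0182+(1−p*)·17.6973)/1.13=74.1313; Δ=(130.0182−17.6973)/(282.3102−146.1606)=0.8250; B=V−Δ·S=-91.0465
Node (0,0) S=142.0000: V=(p*·74.1313+(1−p*)·9.2125)/1.13=41.9469; Δ=(74.1313−9.2125)/(200.2200−103.6600)=0.6723; B=V−Δ·S=-53.5219
Verification: the root portfolio costs Δ(0,0)·S0 + B(0,0) = 41.9469, matching V0.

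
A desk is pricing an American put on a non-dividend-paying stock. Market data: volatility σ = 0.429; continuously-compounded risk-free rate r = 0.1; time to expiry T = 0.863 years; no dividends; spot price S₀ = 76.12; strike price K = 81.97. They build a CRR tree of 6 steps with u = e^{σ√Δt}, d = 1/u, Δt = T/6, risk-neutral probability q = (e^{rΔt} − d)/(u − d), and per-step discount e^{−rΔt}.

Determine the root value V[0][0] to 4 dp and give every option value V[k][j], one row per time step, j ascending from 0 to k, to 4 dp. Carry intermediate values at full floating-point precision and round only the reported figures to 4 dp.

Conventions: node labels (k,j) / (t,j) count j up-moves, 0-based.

price = 12.8451
tree:
12.8451
18.9648 7.1857
26.9932 11.6009 3.0427
35.2482 18.1071 5.5250 0.6848
42.2636 26.9932 9.8737 1.3998 0.0000
48.2257 35.2482 17.2797 2.8617 0.0000 0.0000
53.2925 42.2636 26.9932 5.8500 0.0000 0.0000 0.0000

params: Δt=0.14383 u=1.17668 d=0.84985 q=0.50374 e^(-rΔt)=0.98572
t_6 payoffs: 53.2925 42.2636 26.9932 5.8500 0.0000 0.0000 0.0000
k=5: node(5,0) S=33.7443 payoff=48.2257 vs cont=47.0551 → 48.2257 [stop]  node(5,1) S=46.7218 payoff=35.2482 vs cont=34.0776 → 35.2482 [stop]  node(5,2) S=64.6903 payoff=17.2797 vs cont=16.1091 → 17.2797 [stop]  node(5,3) S=89.5691 payoff=0.0000 vs cont=2.8617 → 2.8617 [wait]  node(5,4) S=124.0160 payoff=0.0000 vs cont=0.0000 → 0.0000 [wait]  node(5,5) S=171.7105 payoff=0.0000 vs cont=0.0000 → 0.0000 [wait]
k=4: node(4,0) S=39.7064 payoff=42.2636 vs cont=41.0931 → 42.2636 [stop]  node(4,1) S=54.9768 payoff=26.9932 vs cont=25.8226 → 26.9932 [stop]  node(4,2) S=76.1200 payoff=5.8500 vs cont=9.8737 → 9.8737 [wait]  node(4,3) S=105.3945 payoff=0.0000 vs cont=1.3998 → 1.3998 [wait]  node(4,4) S=145.9276 payoff=0.0000 vs cont=0.0000 → 0.0000 [wait]
k=3: node(3,0) S=46.7218 payoff=35.2482 vs cont=34.0776 → 35.2482 [stop]  node(3,1) S=64.6903 payoff=17.2797 vs cont=18.1071 → 18.1071 [wait]  node(3,2) S=89.5691 payoff=0.0000 vs cont=5.5250 → 5.5250 [wait]  node(3,3) S=124.0160 payoff=0.0000 vs cont=0.6848 → 0.6848 [wait]
k=2: node(2,0) S=54.9768 payoff=26.9932 vs cont=26.2335 → 26.9932 [stop]  node(2,1) S=76.1200 payoff=5.8500 vs cont=11.6009 → 11.6009 [wait]  node(2,2) S=105.3945 payoff=0.0000 vs cont=3.0427 → 3.0427 [wait]
k=1: node(1,0) S=64.6903 payoff=17.2797 vs cont=18.9648 → 18.9648 [wait]  node(1,1) S=89.5691 payoff=0.0000 vs cont=7.1857 → 7.1857 [wait]
k=0: node(0,0) S=76.1200 payoff=5.8500 vs cont=12.8451 → 12.8451 [wait]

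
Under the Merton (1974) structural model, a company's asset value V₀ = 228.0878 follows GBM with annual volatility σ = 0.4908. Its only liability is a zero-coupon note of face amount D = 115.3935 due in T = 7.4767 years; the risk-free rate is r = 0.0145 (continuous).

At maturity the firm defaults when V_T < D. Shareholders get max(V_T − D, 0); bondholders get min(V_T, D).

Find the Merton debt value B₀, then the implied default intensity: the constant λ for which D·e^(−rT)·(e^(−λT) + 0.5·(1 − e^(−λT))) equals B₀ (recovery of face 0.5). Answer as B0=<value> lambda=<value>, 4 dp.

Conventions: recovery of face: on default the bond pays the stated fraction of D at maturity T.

B0=72.0681 lambda=0.1252

Apply the equity-as-call identities (strike 115.3935, horizon 7.4767 years):
d₁ = [ln(V₀/D) + (r + σ²/2)T] / (σ√T)
   = [ln(228.0878/115.3935) + (0.0145 + 0.5·0.4908²)·7.4767] / (0.4908·√7.4767)
   = [0.681383 + 1.008923] / 1.342022 = 1.259522
d₂ = d₁ − σ√T = 1.259522 − 1.342022 = -0.082500
N(d₁) = 0.896079,  N(d₂) = 0.467125,  e^(−rT) = 0.897258
E₀ = V₀·N(d₁) − D·e^(−rT)·N(d₂)
   = 228.0878·0.896079 − 115.3935·0.897258·0.467125 = 156.019685
B₀ = V₀ − E₀ = 228.0878 − 156.019685 = 72.068115
e^(−λT) = (B₀·e^(rT)/D − 0.5)/(1 − 0.5) = (72.0681·1.114507/115.3935 − 0.5)/0.5 = 0.39211310
λ = −ln(0.39211310)/7.4767 = 0.125216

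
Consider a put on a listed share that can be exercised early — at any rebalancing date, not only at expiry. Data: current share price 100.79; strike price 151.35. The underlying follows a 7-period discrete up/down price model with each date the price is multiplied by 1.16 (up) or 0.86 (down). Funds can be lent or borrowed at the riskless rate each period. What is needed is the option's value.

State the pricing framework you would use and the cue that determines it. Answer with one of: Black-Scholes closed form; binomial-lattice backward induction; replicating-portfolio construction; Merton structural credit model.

Key observation: with exercise allowed before expiry on a discrete up/down model (7 steps from spot 100.79), the strike-151.35 put's value must be rolled back through the tree testing early exercise at each node.

framework: binomial-lattice backward induction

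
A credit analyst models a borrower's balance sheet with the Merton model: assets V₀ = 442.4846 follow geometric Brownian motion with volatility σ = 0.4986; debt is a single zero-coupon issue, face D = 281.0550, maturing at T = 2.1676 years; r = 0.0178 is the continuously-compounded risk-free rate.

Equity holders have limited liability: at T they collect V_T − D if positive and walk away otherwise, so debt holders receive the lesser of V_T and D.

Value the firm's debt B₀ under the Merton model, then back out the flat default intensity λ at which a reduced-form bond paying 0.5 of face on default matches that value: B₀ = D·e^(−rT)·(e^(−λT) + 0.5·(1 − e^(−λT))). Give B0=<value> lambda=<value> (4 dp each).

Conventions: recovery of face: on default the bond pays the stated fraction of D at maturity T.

With assets at 442.4846 and a single debt payment of 281.0550 at 2.1676 years:
d₁ = [ln(V₀/D) + (r + σ²/2)T] / (σ√T)
   = [ln(442.4846/281.0550) + (0.0178 + 0.5·0.4986²)·2.1676] / (0.4986·√2.1676)
   = [0.453855 + 0.308018] / 0.734077 = 1.037865
d₂ = d₁ − σ√T = 1.037865 − 0.734077 = 0.303788
N(d₁) = 0.850334,  N(d₂) = 0.619355,  e^(−rT) = 0.962152
E₀ = V₀·N(d₁) − D·e^(−rT)·N(d₂)
   = 442.4846·0.850334 − 281.0550·0.962152·0.619355 = 208.775021
B₀ = V₀ − E₀ = 442.4846 − 208.775021 = 233.709579
e^(−λT) = (B₀·e^(rT)/D − 0.5)/(1 − 0.5) = (233.7096·1.039337/281.0550 − 0.5)/0.5 = 0.72850937
λ = −ln(0.72850937)/2.1676 = 0.146132

B0=233.7096 lambda=0.1461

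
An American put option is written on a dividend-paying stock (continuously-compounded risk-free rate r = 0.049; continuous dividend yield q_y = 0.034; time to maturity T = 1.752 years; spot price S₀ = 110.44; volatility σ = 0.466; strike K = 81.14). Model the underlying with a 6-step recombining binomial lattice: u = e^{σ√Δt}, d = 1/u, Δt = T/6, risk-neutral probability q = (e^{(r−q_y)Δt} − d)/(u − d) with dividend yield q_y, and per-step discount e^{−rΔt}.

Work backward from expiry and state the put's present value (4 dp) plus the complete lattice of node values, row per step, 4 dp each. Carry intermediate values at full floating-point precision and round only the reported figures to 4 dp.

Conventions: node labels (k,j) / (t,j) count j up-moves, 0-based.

price = 10.6823
tree:
10.6823
15.6517 4.8547
22.3330 7.8583 1.2807
30.8291 12.5013 2.3451 0.0000
40.8049 19.4338 4.2940 0.0000 0.0000
49.7839 29.2547 7.8627 0.0000 0.0000 0.0000
56.7640 40.8049 14.3971 0.0000 0.0000 0.0000 0.0000

Δt=0.29200  u=1.28635  d=0.77739  q=0.44600  discount=0.98579
step 6 (expiry): payoffs max(K−S,0) = 56.7640 40.8049 14.3971 0.0000 0.0000 0.0000 0.0000
k=5: (k=5,j=0): S=31.3561, K−S=49.7839, hold=48.9410 ⇒ V=49.7839 exercise | (k=5,j=1): S=51.8853, K−S=29.2547, hold=28.6146 ⇒ V=29.2547 exercise | (k=5,j=2): S=85.8550, K−S=0.0000, hold=7.8627 ⇒ V=7.8627 continue | (k=5,j=3): S=142.0650, K−S=0.0000, hold=0.0000 ⇒ V=0.0000 continue | (k=5,j=4): S=235.0763, K−S=0.0000, hold=0.0000 ⇒ V=0.0000 continue | (k=5,j=5): S=388.9828, K−S=0.0000, hold=0.0000 ⇒ V=0.0000 continue
k=4: (k=4,j=0): S=40.3351, K−S=40.8049, hold=40.0507 ⇒ V=40.8049 exercise | (k=4,j=1): S=66.7429, K−S=14.3971, hold=19.4338 ⇒ V=19.4338 continue | (k=4,j=2): S=110.4400, K−S=0.0000, hold=4.2940 ⇒ V=4.2940 continue | (k=4,j=3): S=182.7460, K−S=0.0000, hold=0.0000 ⇒ V=0.0000 continue | (k=4,j=4): S=302.3915, K−S=0.0000, hold=0.0000 ⇒ V=0.0000 continue
k=3: (k=3,j=0): S=51.8853, K−S=29.2547, hold=30.8291 ⇒ V=30.8291 continue | (k=3,j=1): S=85.8550, K−S=0.0000, hold=12.5013 ⇒ V=12.5013 continue | (k=3,j=2): S=142.0650, K−S=0.0000, hold=2.3451 ⇒ V=2.3451 continue | (k=3,j=3): S=235.0763, K−S=0.0000, hold=0.0000 ⇒ V=0.0000 continue
k=2: (k=2,j=0): S=66.7429, K−S=14.3971, hold=22.3330 ⇒ V=22.3330 continue | (k=2,j=1): S=110.4400, K−S=0.0000, hold=7.8583 ⇒ V=7.8583 continue | (k=2,j=2): S=182.7460, K−S=0.0000, hold=1.2807 ⇒ V=1.2807 continue
k=1: (k=1,j=0): S=85.8550, K−S=0.0000, hold=15.6517 ⇒ V=15.6517 continue | (k=1,j=1): S=142.0650, K−S=0.0000, hold=4.8547 ⇒ V=4.8547 continue
k=0: (k=0,j=0): S=110.4400, K−S=0.0000, hold=10.6823 ⇒ V=10.6823 continue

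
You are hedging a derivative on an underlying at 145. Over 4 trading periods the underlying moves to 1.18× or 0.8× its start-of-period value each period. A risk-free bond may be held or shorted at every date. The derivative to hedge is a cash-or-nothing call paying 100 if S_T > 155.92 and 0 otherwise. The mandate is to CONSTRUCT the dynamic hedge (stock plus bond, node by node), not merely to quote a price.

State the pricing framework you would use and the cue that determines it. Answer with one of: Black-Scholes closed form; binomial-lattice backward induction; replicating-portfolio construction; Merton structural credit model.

framework: replicating-portfolio construction

Key observation: the mandate to exhibit the hedge at every date and state singles out the replicating-portfolio construction on the 4-period tree with factors 1.18 and 0.8 from 145.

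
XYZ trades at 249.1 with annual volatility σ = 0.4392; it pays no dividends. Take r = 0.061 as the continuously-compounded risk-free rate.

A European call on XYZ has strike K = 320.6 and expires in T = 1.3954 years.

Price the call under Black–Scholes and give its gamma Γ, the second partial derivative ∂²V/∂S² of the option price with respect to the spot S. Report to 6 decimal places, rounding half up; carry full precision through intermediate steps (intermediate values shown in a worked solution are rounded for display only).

σ√T = 0.4392·√1.3954 = 0.518814
d₁ = (ln(S/K) + (r+σ²/2)T) / (σ√T) = (ln(249.1/320.6) + (0.061+0.4392²/2)·1.3954) / 0.518814 = (-0.252340 + 0.219703) / 0.518814 = -0.062906
d₂ = d₁ − σ√T = -0.062906 − 0.518814 = -0.581720
e^{−rT} = 0.918403
N(d₁) = 0.474921,  N(d₂) = 0.280378
Call price V = S·N(d₁) − K·e^{−rT}·N(d₂) = 118.302757 − 82.554376 = 35.748380
φ(d₁) = (1/√(2π))·e^{−d₁²/2} = 0.398154
Γ = φ(d₁) / (S·σ·√T) = 0.003081

price = 35.748380
Γ = 0.003081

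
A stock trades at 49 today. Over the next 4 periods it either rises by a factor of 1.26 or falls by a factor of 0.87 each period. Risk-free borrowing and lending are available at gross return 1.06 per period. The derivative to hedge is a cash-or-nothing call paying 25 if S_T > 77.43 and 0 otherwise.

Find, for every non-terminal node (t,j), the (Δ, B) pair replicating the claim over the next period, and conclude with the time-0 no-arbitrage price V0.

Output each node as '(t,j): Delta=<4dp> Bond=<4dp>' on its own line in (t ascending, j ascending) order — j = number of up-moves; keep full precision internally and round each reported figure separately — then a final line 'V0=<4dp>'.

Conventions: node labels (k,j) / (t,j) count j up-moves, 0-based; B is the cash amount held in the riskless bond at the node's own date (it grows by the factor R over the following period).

(0,0): Delta=0.4011 Bond=-13.8403
(1,0): Delta=0.3176 Bond=-11.1136
(1,1): Delta=0.4617 Bond=-18.4151
(2,0): Delta=0.0000 Bond=0.0000
(2,1): Delta=0.5485 Bond=-24.1809
(2,2): Delta=0.3987 Bond=-14.6138
(3,0): Delta=0.0000 Bond=0.0000
(3,1): Delta=0.0000 Bond=0.0000
(3,2): Delta=0.9472 Bond=-52.6125
(3,3): Delta=0.0000 Bond=23.5849
V0=5.8124

Risk-neutral probability p* = (R−d)/(u−d) = (1.06−0.87)/(1.26−0.87) = 0.4872.
Expiry values: V(4,0)=0.0000, V(4,1)=0.0000, V(4,2)=0.0000, V(4,3)=25.0000, V(4,4)=25.0000
(3,0): S=32.2666. Δ = (V_up−V_dn)/(S_up−S_dn) = (0.0000−0.0000)/(40.6560−28.0720) = 0.0000. V = [p*·0.0000 + (1−p*)·0.0000]/1.06 = 0.0000. B = V − Δ·S = 0.0000.
(3,1): S=46.7310. Δ = (V_up−V_dn)/(S_up−S_dn) = (0.0000−0.0000)/(58.8811−40.6560) = 0.0000. V = [p*·0.0000 + (1−p*)·0.0000]/1.06 = 0.0000. B = V − Δ·S = 0.0000.
(3,2): S=67.6794. Δ = (V_up−V_dn)/(S_up−S_dn) = (25.0000−0.0000)/(85.2760−58.8811) = 0.9472. V = [p*·25.0000 + (1−p*)·0.0000]/1.06 = 11.4901. B = V − Δ·S = -52.6125.
(3,3): S=98.0184. Δ = (V_up−V_dn)/(S_up−S_dn) = (25.0000−25.0000)/(123.5032−85.2760) = 0.0000. V = [p*·25.0000 + (1−p*)·25.0000]/1.06 = 23.5849. B = V − Δ·S = 23.5849.
(2,0): S=37.0881. Δ = (V_up−V_dn)/(S_up−S_dn) = (0.0000−0.0000)/(46.7310−32.2666) = 0.0000. V = [p*·0.0000 + (1−p*)·0.0000]/1.06 = 0.0000. B = V − Δ·S = 0.0000.
(2,1): S=53.7138. Δ = (V_up−V_dn)/(S_up−S_dn) = (11.4901−0.0000)/(67.6794−46.7310) = 0.5485. V = [p*·11.4901 + (1−p*)·0.0000]/1.06 = 5.2809. B = V − Δ·S = -24.1809.
(2,2): S=77.7924. Δ = (V_up−V_dn)/(S_up−S_dn) = (23.5849−11.4901)/(98.0184−67.6794) = 0.3987. V = [p*·23.5849 + (1−p*)·11.4901]/1.06 = 16.3985. B = V − Δ·S = -14.6138.
(1,0): S=42.6300. Δ = (V_up−V_dn)/(S_up−S_dn) = (5.2809−0.0000)/(53.7138−37.0881) = 0.3176. V = [p*·5.2809 + (1−p*)·0.0000]/1.06 = 2.4271. B = V − Δ·S = -11.1136.
(1,1): S=61.7400. Δ = (V_up−V_dn)/(S_up−S_dn) = (16.3985−5.2809)/(77.7924−53.7138) = 0.4617. V = [p*·16.3985 + (1−p*)·5.2809]/1.06 = 10.0917. B = V − Δ·S = -18.4151.
(0,0): S=49.0000. Δ = (V_up−V_dn)/(S_up−S_dn) = (10.0917−2.4271)/(61.7400−42.6300) = 0.4011. V = [p*·10.0917 + (1−p*)·2.4271]/1.06 = 5.8124. B = V − Δ·S = -13.8403.
Verification: the root portfolio costs Δ(0,0)·S0 + B(0,0) = 5.8124, matching V0.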